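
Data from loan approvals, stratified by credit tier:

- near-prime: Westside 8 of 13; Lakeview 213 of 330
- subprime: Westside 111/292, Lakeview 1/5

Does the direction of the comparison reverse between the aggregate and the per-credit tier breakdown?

Near-prime: Westside 8/13 = 61.5%, Lakeview 213/330 = 64.5% → Lakeview
Subprime: Westside 111/292 = 38.0%, Lakeview 1/5 = 20.0% → Westside
Overall: Westside 119/305 = 39.0%, Lakeview 214/335 = 63.9% → Lakeview
Neither sweeps: Westside wins 1 of 2 groups, Lakeview wins 1. Lakeview wins overall but not every group — no Simpson reversal.

No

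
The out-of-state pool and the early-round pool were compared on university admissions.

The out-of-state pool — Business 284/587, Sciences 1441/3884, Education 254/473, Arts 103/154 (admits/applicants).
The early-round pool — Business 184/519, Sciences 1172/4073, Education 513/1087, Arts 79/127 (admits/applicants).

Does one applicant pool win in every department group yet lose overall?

No

Business: the out-of-state pool 284/587 = 48.4%, the early-round pool 184/519 = 35.5% → the out-of-state pool
Sciences: the out-of-state pool 1441/3884 = 37.1%, the early-round pool 1172/4073 = 28.8% → the out-of-state pool
Education: the out-of-state pool 254/473 = 53.7%, the early-round pool 513/1087 = 47.2% → the out-of-state pool
Arts: the out-of-state pool 103/154 = 66.9%, the early-round pool 79/127 = 62.2% → the out-of-state pool
Overall: the out-of-state pool 2082/5098 = 40.8%, the early-round pool 1948/5806 = 33.6% → the out-of-state pool
The out-of-state pool wins overall and in every department group — no reversal.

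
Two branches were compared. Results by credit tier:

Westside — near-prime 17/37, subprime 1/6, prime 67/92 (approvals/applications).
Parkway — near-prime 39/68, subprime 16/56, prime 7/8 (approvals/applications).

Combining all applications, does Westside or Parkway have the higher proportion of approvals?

Near-prime: Westside 17/37 = 45.9%, Parkway 39/68 = 57.4% → Parkway
Subprime: Westside 1/6 = 16.7%, Parkway 16/56 = 28.6% → Parkway
Prime: Westside 67/92 = 72.8%, Parkway 7/8 = 87.5% → Parkway
Overall: Westside 85/135 = 63.0%, Parkway 62/132 = 47.0% → Westside
(Parkway wins every credit group but Westside wins overall — Parkway's applications skew toward the low-rate subprime group.)

Westside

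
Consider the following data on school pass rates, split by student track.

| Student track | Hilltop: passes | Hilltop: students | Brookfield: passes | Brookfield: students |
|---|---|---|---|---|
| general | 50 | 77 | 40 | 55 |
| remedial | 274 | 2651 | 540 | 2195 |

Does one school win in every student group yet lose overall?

No

General: Hilltop 50/77 = 64.9%, Brookfield 40/55 = 72.7% → Brookfield
Remedial: Hilltop 274/2651 = 10.3%, Brookfield 540/2195 = 24.6% → Brookfield
Overall: Hilltop 324/2728 = 11.9%, Brookfield 580/2250 = 25.8% → Brookfield
Brookfield wins overall and in every student group — no reversal.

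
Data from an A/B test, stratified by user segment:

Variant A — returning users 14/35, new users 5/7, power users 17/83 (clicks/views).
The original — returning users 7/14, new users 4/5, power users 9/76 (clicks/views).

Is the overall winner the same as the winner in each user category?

No

Returning users: Variant A 14/35 = 40.0%, the original 7/14 = 50.0% → the original
New users: Variant A 5/7 = 71.4%, the original 4/5 = 80.0% → the original
Power users: Variant A 17/83 = 20.5%, the original 9/76 = 11.8% → Variant A
Overall: Variant A 36/125 = 28.8%, the original 20/95 = 21.1% → Variant A
Neither sweeps: Variant A wins 1 of 3 groups, the original wins 2. Variant A wins overall but not every group — no Simpson reversal.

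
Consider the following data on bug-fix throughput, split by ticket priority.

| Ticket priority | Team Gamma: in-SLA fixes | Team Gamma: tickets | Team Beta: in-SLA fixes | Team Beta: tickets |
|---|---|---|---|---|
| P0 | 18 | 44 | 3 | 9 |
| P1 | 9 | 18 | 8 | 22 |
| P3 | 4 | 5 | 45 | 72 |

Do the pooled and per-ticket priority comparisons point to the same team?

No

P0: Team Gamma 18/44 = 40.9%, Team Beta 3/9 = 33.3% → Team Gamma
P1: Team Gamma 9/18 = 50.0%, Team Beta 8/22 = 36.4% → Team Gamma
P3: Team Gamma 4/5 = 80.0%, Team Beta 45/72 = 62.5% → Team Gamma
Overall: Team Gamma 31/67 = 46.3%, Team Beta 56/103 = 54.4% → Team Beta
Team Gamma wins each ticket group but Team Beta wins overall — the comparison reverses. Team Gamma's tickets skew toward P0, which has a lower base rate.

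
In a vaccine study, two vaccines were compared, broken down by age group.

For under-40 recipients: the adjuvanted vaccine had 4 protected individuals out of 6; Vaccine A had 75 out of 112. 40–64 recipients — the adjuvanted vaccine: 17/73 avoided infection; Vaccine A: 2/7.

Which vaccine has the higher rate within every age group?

Under-40: the adjuvanted vaccine 4/6 = 66.7%, Vaccine A 75/112 = 67.0% → Vaccine A
40–64: the adjuvanted vaccine 17/73 = 23.3%, Vaccine A 2/7 = 28.6% → Vaccine A
Vaccine A has the higher rate in both groups.

Vaccine A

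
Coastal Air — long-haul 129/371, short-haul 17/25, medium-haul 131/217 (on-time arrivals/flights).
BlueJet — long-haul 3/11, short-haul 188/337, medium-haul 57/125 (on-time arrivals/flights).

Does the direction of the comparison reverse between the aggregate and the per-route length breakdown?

Long-haul: Coastal Air 129/371 = 34.8%, BlueJet 3/11 = 27.3% → Coastal Air
Short-haul: Coastal Air 17/25 = 68.0%, BlueJet 188/337 = 55.8% → Coastal Air
Medium-haul: Coastal Air 131/217 = 60.4%, BlueJet 57/125 = 45.6% → Coastal Air
Overall: Coastal Air 277/613 = 45.2%, BlueJet 248/473 = 52.4% → BlueJet
Coastal Air wins each route group but BlueJet wins overall — the comparison reverses. Coastal Air's flights skew toward long-haul, which has a lower base rate.

Yes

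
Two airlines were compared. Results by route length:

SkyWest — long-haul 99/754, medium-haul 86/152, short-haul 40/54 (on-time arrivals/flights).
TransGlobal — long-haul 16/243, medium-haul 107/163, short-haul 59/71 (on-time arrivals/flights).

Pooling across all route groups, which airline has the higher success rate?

TransGlobal

Long-haul: SkyWest 99/754 = 13.1%, TransGlobal 16/243 = 6.6% → SkyWest
Medium-haul: SkyWest 86/152 = 56.6%, TransGlobal 107/163 = 65.6% → TransGlobal
Short-haul: SkyWest 40/54 = 74.1%, TransGlobal 59/71 = 83.1% → TransGlobal
Overall: SkyWest 225/960 = 23.4%, TransGlobal 182/477 = 38.2% → TransGlobal
(Neither sweeps every route group, but TransGlobal has the higher pooled rate.)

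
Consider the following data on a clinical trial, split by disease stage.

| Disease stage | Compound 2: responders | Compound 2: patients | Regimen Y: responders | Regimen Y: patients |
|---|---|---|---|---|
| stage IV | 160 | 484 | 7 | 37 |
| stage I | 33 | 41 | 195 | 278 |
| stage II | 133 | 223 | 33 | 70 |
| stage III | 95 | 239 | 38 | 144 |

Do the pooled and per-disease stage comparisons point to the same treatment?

No

Stage IV: Compound 2 160/484 = 33.1%, Regimen Y 7/37 = 18.9% → Compound 2
Stage I: Compound 2 33/41 = 80.5%, Regimen Y 195/278 = 70.1% → Compound 2
Stage II: Compound 2 133/223 = 59.6%, Regimen Y 33/70 = 47.1% → Compound 2
Stage III: Compound 2 95/239 = 39.7%, Regimen Y 38/144 = 26.4% → Compound 2
Overall: Compound 2 421/987 = 42.7%, Regimen Y 273/529 = 51.6% → Regimen Y
Compound 2 wins each disease group but Regimen Y wins overall — the comparison reverses. Compound 2's patients skew toward stage IV, which has a lower base rate.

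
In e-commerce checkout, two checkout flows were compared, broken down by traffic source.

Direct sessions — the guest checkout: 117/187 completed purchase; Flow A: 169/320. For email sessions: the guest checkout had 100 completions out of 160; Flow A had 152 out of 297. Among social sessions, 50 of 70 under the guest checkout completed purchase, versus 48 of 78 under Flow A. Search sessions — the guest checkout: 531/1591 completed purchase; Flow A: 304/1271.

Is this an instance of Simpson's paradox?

Direct: the guest checkout 117/187 = 62.6%, Flow A 169/320 = 52.8% → the guest checkout
Email: the guest checkout 100/160 = 62.5%, Flow A 152/297 = 51.2% → the guest checkout
Social: the guest checkout 50/70 = 71.4%, Flow A 48/78 = 61.5% → the guest checkout
Search: the guest checkout 531/1591 = 33.4%, Flow A 304/1271 = 23.9% → the guest checkout
Overall: the guest checkout 798/2008 = 39.7%, Flow A 673/1966 = 34.2% → the guest checkout
The guest checkout wins overall and in every traffic group — no reversal.

No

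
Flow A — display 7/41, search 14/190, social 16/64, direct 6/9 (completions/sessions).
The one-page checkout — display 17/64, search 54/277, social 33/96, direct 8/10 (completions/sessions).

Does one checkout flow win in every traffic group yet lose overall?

Display: Flow A 7/41 = 17.1%, the one-page checkout 17/64 = 26.6% → the one-page checkout
Search: Flow A 14/190 = 7.4%, the one-page checkout 54/277 = 19.5% → the one-page checkout
Social: Flow A 16/64 = 25.0%, the one-page checkout 33/96 = 34.4% → the one-page checkout
Direct: Flow A 6/9 = 66.7%, the one-page checkout 8/10 = 80.0% → the one-page checkout
Overall: Flow A 43/304 = 14.1%, the one-page checkout 112/447 = 25.1% → the one-page checkout
The one-page checkout wins overall and in every traffic group — no reversal.

No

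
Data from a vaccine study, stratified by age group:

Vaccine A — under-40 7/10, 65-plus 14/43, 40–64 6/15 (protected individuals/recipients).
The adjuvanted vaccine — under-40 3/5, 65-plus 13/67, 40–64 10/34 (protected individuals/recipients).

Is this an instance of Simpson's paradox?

Under-40: Vaccine A 7/10 = 70.0%, the adjuvanted vaccine 3/5 = 60.0% → Vaccine A
65-plus: Vaccine A 14/43 = 32.6%, the adjuvanted vaccine 13/67 = 19.4% → Vaccine A
40–64: Vaccine A 6/15 = 40.0%, the adjuvanted vaccine 10/34 = 29.4% → Vaccine A
Overall: Vaccine A 27/68 = 39.7%, the adjuvanted vaccine 26/106 = 24.5% → Vaccine A
Vaccine A wins overall and in every age group — no reversal.

No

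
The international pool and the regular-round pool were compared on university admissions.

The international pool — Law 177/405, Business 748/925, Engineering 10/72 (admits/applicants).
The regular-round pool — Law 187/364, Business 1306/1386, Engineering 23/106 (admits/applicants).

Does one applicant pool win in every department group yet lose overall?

Law: the international pool 177/405 = 43.7%, the regular-round pool 187/364 = 51.4% → the regular-round pool
Business: the international pool 748/925 = 80.9%, the regular-round pool 1306/1386 = 94.2% → the regular-round pool
Engineering: the international pool 10/72 = 13.9%, the regular-round pool 23/106 = 21.7% → the regular-round pool
Overall: the international pool 935/1402 = 66.7%, the regular-round pool 1516/1856 = 81.7% → the regular-round pool
The regular-round pool wins overall and in every department group — no reversal.

No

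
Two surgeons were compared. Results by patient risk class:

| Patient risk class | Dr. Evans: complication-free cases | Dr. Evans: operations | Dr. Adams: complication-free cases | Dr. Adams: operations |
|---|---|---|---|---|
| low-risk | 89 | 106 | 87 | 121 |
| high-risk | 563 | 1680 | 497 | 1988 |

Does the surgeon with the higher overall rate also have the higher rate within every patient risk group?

Low-risk: Dr. Evans 89/106 = 84.0%, Dr. Adams 87/121 = 71.9% → Dr. Evans
High-risk: Dr. Evans 563/1680 = 33.5%, Dr. Adams 497/1988 = 25.0% → Dr. Evans
Overall: Dr. Evans 652/1786 = 36.5%, Dr. Adams 584/2109 = 27.7% → Dr. Evans
Dr. Evans wins overall and in every patient risk group — no reversal.

Yes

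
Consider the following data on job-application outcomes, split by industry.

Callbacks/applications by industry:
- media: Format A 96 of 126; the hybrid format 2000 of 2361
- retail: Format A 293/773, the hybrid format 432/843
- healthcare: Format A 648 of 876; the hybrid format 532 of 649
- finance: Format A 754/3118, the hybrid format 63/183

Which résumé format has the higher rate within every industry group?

Media: Format A 96/126 = 76.2%, the hybrid format 2000/2361 = 84.7% → the hybrid format
Retail: Format A 293/773 = 37.9%, the hybrid format 432/843 = 51.2% → the hybrid format
Healthcare: Format A 648/876 = 74.0%, the hybrid format 532/649 = 82.0% → the hybrid format
Finance: Format A 754/3118 = 24.2%, the hybrid format 63/183 = 34.4% → the hybrid format
The hybrid format has the higher rate in all 4 groups.

the hybrid format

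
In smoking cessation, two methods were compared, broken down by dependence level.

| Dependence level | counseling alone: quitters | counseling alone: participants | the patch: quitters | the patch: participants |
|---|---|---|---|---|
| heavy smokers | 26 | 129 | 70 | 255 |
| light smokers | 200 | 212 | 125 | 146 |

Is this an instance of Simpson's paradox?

Heavy smokers: counseling alone 26/129 = 20.2%, the patch 70/255 = 27.5% → the patch
Light smokers: counseling alone 200/212 = 94.3%, the patch 125/146 = 85.6% → counseling alone
Overall: counseling alone 226/341 = 66.3%, the patch 195/401 = 48.6% → counseling alone
Neither sweeps: counseling alone wins 1 of 2 groups, the patch wins 1. Counseling alone wins overall but not every group — no Simpson reversal.

No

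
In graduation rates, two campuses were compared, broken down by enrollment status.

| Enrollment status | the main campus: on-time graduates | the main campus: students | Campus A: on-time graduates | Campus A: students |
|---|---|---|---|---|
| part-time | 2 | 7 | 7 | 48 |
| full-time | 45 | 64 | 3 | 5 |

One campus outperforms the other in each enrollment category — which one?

the main campus

Part-time: the main campus 2/7 = 28.6%, Campus A 7/48 = 14.6% → the main campus
Full-time: the main campus 45/64 = 70.3%, Campus A 3/5 = 60.0% → the main campus
The main campus has the higher rate in both groups.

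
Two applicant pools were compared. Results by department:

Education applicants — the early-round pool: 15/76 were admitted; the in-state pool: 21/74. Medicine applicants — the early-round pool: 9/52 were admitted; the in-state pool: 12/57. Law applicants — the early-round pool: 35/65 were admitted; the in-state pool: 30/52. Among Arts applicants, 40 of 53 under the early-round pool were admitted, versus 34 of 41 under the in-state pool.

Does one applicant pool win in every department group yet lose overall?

No

Education: the early-round pool 15/76 = 19.7%, the in-state pool 21/74 = 28.4% → the in-state pool
Medicine: the early-round pool 9/52 = 17.3%, the in-state pool 12/57 = 21.1% → the in-state pool
Law: the early-round pool 35/65 = 53.8%, the in-state pool 30/52 = 57.7% → the in-state pool
Arts: the early-round pool 40/53 = 75.5%, the in-state pool 34/41 = 82.9% → the in-state pool
Overall: the early-round pool 99/246 = 40.2%, the in-state pool 97/224 = 43.3% → the in-state pool
The in-state pool wins overall and in every department group — no reversal.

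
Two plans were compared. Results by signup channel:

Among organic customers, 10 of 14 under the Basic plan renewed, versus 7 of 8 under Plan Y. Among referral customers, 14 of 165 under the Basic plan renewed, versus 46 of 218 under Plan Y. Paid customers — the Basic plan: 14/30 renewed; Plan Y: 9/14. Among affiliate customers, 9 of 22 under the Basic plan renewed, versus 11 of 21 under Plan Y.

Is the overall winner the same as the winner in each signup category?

Yes

Organic: the Basic plan 10/14 = 71.4%, Plan Y 7/8 = 87.5% → Plan Y
Referral: the Basic plan 14/165 = 8.5%, Plan Y 46/218 = 21.1% → Plan Y
Paid: the Basic plan 14/30 = 46.7%, Plan Y 9/14 = 64.3% → Plan Y
Affiliate: the Basic plan 9/22 = 40.9%, Plan Y 11/21 = 52.4% → Plan Y
Overall: the Basic plan 47/231 = 20.3%, Plan Y 73/261 = 28.0% → Plan Y
Plan Y wins overall and in every signup group — no reversal.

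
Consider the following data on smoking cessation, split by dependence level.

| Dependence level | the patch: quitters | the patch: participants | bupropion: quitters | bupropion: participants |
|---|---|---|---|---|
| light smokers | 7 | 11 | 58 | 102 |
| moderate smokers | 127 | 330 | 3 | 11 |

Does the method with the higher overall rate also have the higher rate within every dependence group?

Light smokers: the patch 7/11 = 63.6%, bupropion 58/102 = 56.9% → the patch
Moderate smokers: the patch 127/330 = 38.5%, bupropion 3/11 = 27.3% → the patch
Overall: the patch 134/341 = 39.3%, bupropion 61/113 = 54.0% → bupropion
The patch wins each dependence group but bupropion wins overall — the comparison reverses. The patch's participants skew toward moderate smokers, which has a lower base rate.

No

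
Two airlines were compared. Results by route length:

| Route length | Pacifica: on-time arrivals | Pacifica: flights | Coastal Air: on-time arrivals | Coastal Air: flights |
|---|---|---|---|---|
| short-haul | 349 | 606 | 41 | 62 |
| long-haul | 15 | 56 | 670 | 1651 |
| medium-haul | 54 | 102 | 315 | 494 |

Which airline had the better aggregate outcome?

Short-haul: Pacifica 349/606 = 57.6%, Coastal Air 41/62 = 66.1% → Coastal Air
Long-haul: Pacifica 15/56 = 26.8%, Coastal Air 670/1651 = 40.6% → Coastal Air
Medium-haul: Pacifica 54/102 = 52.9%, Coastal Air 315/494 = 63.8% → Coastal Air
Overall: Pacifica 418/764 = 54.7%, Coastal Air 1026/2207 = 46.5% → Pacifica
(Coastal Air wins every route group but Pacifica wins overall — Coastal Air's flights skew toward the low-rate long-haul group.)

Pacifica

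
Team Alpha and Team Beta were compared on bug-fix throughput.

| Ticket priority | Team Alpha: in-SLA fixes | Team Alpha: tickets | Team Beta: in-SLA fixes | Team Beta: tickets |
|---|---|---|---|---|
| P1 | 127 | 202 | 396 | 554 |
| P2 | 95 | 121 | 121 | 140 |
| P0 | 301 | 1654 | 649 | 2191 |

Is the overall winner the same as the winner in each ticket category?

P1: Team Alpha 127/202 = 62.9%, Team Beta 396/554 = 71.5% → Team Beta
P2: Team Alpha 95/121 = 78.5%, Team Beta 121/140 = 86.4% → Team Beta
P0: Team Alpha 301/1654 = 18.2%, Team Beta 649/2191 = 29.6% → Team Beta
Overall: Team Alpha 523/1977 = 26.5%, Team Beta 1166/2885 = 40.4% → Team Beta
Team Beta wins overall and in every ticket group — no reversal.

Yes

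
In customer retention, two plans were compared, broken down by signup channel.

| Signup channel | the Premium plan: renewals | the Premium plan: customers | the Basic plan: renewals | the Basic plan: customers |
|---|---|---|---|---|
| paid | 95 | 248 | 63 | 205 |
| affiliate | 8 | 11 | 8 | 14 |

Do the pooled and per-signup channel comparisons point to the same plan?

Paid: the Premium plan 95/248 = 38.3%, the Basic plan 63/205 = 30.7% → the Premium plan
Affiliate: the Premium plan 8/11 = 72.7%, the Basic plan 8/14 = 57.1% → the Premium plan
Overall: the Premium plan 103/259 = 39.8%, the Basic plan 71/219 = 32.4% → the Premium plan
The Premium plan wins overall and in every signup group — no reversal.

Yes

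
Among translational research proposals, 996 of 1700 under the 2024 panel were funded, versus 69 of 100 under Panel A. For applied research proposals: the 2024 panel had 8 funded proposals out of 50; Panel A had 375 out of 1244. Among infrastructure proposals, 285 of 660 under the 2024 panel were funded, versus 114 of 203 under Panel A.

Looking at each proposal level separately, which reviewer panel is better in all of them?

Translational research: the 2024 panel 996/1700 = 58.6%, Panel A 69/100 = 69.0% → Panel A
Applied research: the 2024 panel 8/50 = 16.0%, Panel A 375/1244 = 30.1% → Panel A
Infrastructure: the 2024 panel 285/660 = 43.2%, Panel A 114/203 = 56.2% → Panel A
Panel A has the higher rate in all 3 groups.

Panel A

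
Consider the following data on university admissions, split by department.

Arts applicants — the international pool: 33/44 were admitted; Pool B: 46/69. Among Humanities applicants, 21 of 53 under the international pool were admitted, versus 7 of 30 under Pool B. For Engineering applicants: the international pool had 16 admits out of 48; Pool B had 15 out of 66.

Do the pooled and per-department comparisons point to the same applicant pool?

Yes

Arts: the international pool 33/44 = 75.0%, Pool B 46/69 = 66.7% → the international pool
Humanities: the international pool 21/53 = 39.6%, Pool B 7/30 = 23.3% → the international pool
Engineering: the international pool 16/48 = 33.3%, Pool B 15/66 = 22.7% → the international pool
Overall: the international pool 70/145 = 48.3%, Pool B 68/165 = 41.2% → the international pool
The international pool wins overall and in every department group — no reversal.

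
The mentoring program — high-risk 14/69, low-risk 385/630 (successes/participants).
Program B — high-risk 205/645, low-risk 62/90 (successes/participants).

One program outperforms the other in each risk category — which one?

Program B

High-risk: the mentoring program 14/69 = 20.3%, Program B 205/645 = 31.8% → Program B
Low-risk: the mentoring program 385/630 = 61.1%, Program B 62/90 = 68.9% → Program B
Program B has the higher rate in both groups.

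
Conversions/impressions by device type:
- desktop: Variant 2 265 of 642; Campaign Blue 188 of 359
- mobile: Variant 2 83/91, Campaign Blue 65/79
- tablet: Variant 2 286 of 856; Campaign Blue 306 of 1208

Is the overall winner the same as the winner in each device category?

Desktop: Variant 2 265/642 = 41.3%, Campaign Blue 188/359 = 52.4% → Campaign Blue
Mobile: Variant 2 83/91 = 91.2%, Campaign Blue 65/79 = 82.3% → Variant 2
Tablet: Variant 2 286/856 = 33.4%, Campaign Blue 306/1208 = 25.3% → Variant 2
Overall: Variant 2 634/1589 = 39.9%, Campaign Blue 559/1646 = 34.0% → Variant 2
Neither sweeps: Variant 2 wins 2 of 3 groups, Campaign Blue wins 1. Variant 2 wins overall but not every group — no Simpson reversal.

No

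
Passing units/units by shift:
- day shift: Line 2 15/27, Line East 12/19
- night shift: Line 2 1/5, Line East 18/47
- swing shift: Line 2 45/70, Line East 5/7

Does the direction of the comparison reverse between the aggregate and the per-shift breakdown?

Day shift: Line 2 15/27 = 55.6%, Line East 12/19 = 63.2% → Line East
Night shift: Line 2 1/5 = 20.0%, Line East 18/47 = 38.3% → Line East
Swing shift: Line 2 45/70 = 64.3%, Line East 5/7 = 71.4% → Line East
Overall: Line 2 61/102 = 59.8%, Line East 35/73 = 47.9% → Line 2
Line East wins each shift group but Line 2 wins overall — the comparison reverses. Line East's units skew toward night shift, which has a lower base rate.

Yes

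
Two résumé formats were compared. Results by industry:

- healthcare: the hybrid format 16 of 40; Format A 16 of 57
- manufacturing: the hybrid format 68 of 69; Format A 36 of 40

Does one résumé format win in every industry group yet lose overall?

No

Healthcare: the hybrid format 16/40 = 40.0%, Format A 16/57 = 28.1% → the hybrid format
Manufacturing: the hybrid format 68/69 = 98.6%, Format A 36/40 = 90.0% → the hybrid format
Overall: the hybrid format 84/109 = 77.1%, Format A 52/97 = 53.6% → the hybrid format
The hybrid format wins overall and in every industry group — no reversal.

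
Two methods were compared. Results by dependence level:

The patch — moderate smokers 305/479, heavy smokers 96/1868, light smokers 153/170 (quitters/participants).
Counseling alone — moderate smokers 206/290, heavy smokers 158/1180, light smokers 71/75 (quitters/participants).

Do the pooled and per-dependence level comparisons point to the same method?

Yes

Moderate smokers: the patch 305/479 = 63.7%, counseling alone 206/290 = 71.0% → counseling alone
Heavy smokers: the patch 96/1868 = 5.1%, counseling alone 158/1180 = 13.4% → counseling alone
Light smokers: the patch 153/170 = 90.0%, counseling alone 71/75 = 94.7% → counseling alone
Overall: the patch 554/2517 = 22.0%, counseling alone 435/1545 = 28.2% → counseling alone
Counseling alone wins overall and in every dependence group — no reversal.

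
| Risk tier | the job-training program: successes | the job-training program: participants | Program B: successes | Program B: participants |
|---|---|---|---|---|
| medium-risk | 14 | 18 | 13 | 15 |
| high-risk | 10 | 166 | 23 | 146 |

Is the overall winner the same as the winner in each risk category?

Medium-risk: the job-training program 14/18 = 77.8%, Program B 13/15 = 86.7% → Program B
High-risk: the job-training program 10/166 = 6.0%, Program B 23/146 = 15.8% → Program B
Overall: the job-training program 24/184 = 13.0%, Program B 36/161 = 22.4% → Program B
Program B wins overall and in every risk group — no reversal.

Yes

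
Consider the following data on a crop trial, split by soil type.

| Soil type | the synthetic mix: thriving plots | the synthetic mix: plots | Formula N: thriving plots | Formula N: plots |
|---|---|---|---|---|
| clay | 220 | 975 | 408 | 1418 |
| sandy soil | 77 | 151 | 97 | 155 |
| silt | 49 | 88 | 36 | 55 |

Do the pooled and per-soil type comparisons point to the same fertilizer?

Yes

Clay: the synthetic mix 220/975 = 22.6%, Formula N 408/1418 = 28.8% → Formula N
Sandy soil: the synthetic mix 77/151 = 51.0%, Formula N 97/155 = 62.6% → Formula N
Silt: the synthetic mix 49/88 = 55.7%, Formula N 36/55 = 65.5% → Formula N
Overall: the synthetic mix 346/1214 = 28.5%, Formula N 541/1628 = 33.2% → Formula N
Formula N wins overall and in every soil group — no reversal.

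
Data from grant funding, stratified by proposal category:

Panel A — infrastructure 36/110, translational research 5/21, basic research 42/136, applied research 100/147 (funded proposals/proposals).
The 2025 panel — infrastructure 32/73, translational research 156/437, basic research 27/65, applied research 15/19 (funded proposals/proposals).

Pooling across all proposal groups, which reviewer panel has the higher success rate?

Panel A

Infrastructure: Panel A 36/110 = 32.7%, the 2025 panel 32/73 = 43.8% → the 2025 panel
Translational research: Panel A 5/21 = 23.8%, the 2025 panel 156/437 = 35.7% → the 2025 panel
Basic research: Panel A 42/136 = 30.9%, the 2025 panel 27/65 = 41.5% → the 2025 panel
Applied research: Panel A 100/147 = 68.0%, the 2025 panel 15/19 = 78.9% → the 2025 panel
Overall: Panel A 183/414 = 44.2%, the 2025 panel 230/594 = 38.7% → Panel A
(The 2025 panel wins every proposal group but Panel A wins overall — the 2025 panel's proposals skew toward the low-rate translational research group.)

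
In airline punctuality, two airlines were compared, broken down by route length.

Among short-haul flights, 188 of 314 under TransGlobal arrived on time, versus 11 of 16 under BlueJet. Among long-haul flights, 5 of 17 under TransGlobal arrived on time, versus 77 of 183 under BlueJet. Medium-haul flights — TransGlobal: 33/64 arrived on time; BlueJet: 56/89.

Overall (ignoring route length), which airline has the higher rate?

Short-haul: TransGlobal 188/314 = 59.9%, BlueJet 11/16 = 68.8% → BlueJet
Long-haul: TransGlobal 5/17 = 29.4%, BlueJet 77/183 = 42.1% → BlueJet
Medium-haul: TransGlobal 33/64 = 51.6%, BlueJet 56/89 = 62.9% → BlueJet
Overall: TransGlobal 226/395 = 57.2%, BlueJet 144/288 = 50.0% → TransGlobal
(BlueJet wins every route group but TransGlobal wins overall — BlueJet's flights skew toward the low-rate long-haul group.)

TransGlobal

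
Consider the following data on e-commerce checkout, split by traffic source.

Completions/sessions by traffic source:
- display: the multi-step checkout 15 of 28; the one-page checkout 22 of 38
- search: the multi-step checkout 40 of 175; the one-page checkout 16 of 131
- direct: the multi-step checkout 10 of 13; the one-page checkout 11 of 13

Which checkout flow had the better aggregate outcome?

Display: the multi-step checkout 15/28 = 53.6%, the one-page checkout 22/38 = 57.9% → the one-page checkout
Search: the multi-step checkout 40/175 = 22.9%, the one-page checkout 16/131 = 12.2% → the multi-step checkout
Direct: the multi-step checkout 10/13 = 76.9%, the one-page checkout 11/13 = 84.6% → the one-page checkout
Overall: the multi-step checkout 65/216 = 30.1%, the one-page checkout 49/182 = 26.9% → the multi-step checkout
(Neither sweeps every traffic group, but the multi-step checkout has the higher pooled rate.)

the multi-step checkout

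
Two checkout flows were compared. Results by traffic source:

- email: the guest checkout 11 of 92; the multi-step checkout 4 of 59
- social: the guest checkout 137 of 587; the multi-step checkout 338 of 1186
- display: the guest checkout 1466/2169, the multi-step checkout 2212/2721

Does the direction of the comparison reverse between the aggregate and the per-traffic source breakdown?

No

Email: the guest checkout 11/92 = 12.0%, the multi-step checkout 4/59 = 6.8% → the guest checkout
Social: the guest checkout 137/587 = 23.3%, the multi-step checkout 338/1186 = 28.5% → the multi-step checkout
Display: the guest checkout 1466/2169 = 67.6%, the multi-step checkout 2212/2721 = 81.3% → the multi-step checkout
Overall: the guest checkout 1614/2848 = 56.7%, the multi-step checkout 2554/3966 = 64.4% → the multi-step checkout
Neither sweeps: the guest checkout wins 1 of 3 groups, the multi-step checkout wins 2. The multi-step checkout wins overall but not every group — no Simpson reversal.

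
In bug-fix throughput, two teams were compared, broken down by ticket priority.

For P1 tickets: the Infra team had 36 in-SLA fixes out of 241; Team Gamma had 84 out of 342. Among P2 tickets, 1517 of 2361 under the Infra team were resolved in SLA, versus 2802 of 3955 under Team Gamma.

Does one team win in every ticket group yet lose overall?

P1: the Infra team 36/241 = 14.9%, Team Gamma 84/342 = 24.6% → Team Gamma
P2: the Infra team 1517/2361 = 64.3%, Team Gamma 2802/3955 = 70.8% → Team Gamma
Overall: the Infra team 1553/2602 = 59.7%, Team Gamma 2886/4297 = 67.2% → Team Gamma
Team Gamma wins overall and in every ticket group — no reversal.

No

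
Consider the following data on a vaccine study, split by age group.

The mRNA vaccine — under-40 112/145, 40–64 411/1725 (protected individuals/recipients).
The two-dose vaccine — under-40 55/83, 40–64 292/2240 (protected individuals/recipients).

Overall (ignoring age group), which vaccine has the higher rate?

Under-40: the mRNA vaccine 112/145 = 77.2%, the two-dose vaccine 55/83 = 66.3% → the mRNA vaccine
40–64: the mRNA vaccine 411/1725 = 23.8%, the two-dose vaccine 292/2240 = 13.0% → the mRNA vaccine
Overall: the mRNA vaccine 523/1870 = 28.0%, the two-dose vaccine 347/2323 = 14.9% → the mRNA vaccine

the mRNA vaccine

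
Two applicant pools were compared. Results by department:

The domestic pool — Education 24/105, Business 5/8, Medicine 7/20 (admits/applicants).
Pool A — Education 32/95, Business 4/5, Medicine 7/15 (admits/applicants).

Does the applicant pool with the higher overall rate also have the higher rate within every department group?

Yes

Education: the domestic pool 24/105 = 22.9%, Pool A 32/95 = 33.7% → Pool A
Business: the domestic pool 5/8 = 62.5%, Pool A 4/5 = 80.0% → Pool A
Medicine: the domestic pool 7/20 = 35.0%, Pool A 7/15 = 46.7% → Pool A
Overall: the domestic pool 36/133 = 27.1%, Pool A 43/115 = 37.4% → Pool A
Pool A wins overall and in every department group — no reversal.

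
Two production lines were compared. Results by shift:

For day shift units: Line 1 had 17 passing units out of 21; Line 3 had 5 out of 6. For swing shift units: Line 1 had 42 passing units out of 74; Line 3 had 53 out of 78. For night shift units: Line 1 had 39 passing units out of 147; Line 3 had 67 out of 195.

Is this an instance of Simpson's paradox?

Day shift: Line 1 17/21 = 81.0%, Line 3 5/6 = 83.3% → Line 3
Swing shift: Line 1 42/74 = 56.8%, Line 3 53/78 = 67.9% → Line 3
Night shift: Line 1 39/147 = 26.5%, Line 3 67/195 = 34.4% → Line 3
Overall: Line 1 98/242 = 40.5%, Line 3 125/279 = 44.8% → Line 3
Line 3 wins overall and in every shift group — no reversal.

No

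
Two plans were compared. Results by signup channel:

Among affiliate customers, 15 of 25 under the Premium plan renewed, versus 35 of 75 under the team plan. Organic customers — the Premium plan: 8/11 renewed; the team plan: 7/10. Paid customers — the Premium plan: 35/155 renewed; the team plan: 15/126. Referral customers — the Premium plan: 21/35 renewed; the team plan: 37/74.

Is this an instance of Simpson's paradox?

No

Affiliate: the Premium plan 15/25 = 60.0%, the team plan 35/75 = 46.7% → the Premium plan
Organic: the Premium plan 8/11 = 72.7%, the team plan 7/10 = 70.0% → the Premium plan
Paid: the Premium plan 35/155 = 22.6%, the team plan 15/126 = 11.9% → the Premium plan
Referral: the Premium plan 21/35 = 60.0%, the team plan 37/74 = 50.0% → the Premium plan
Overall: the Premium plan 79/226 = 35.0%, the team plan 94/285 = 33.0% → the Premium plan
The Premium plan wins overall and in every signup group — no reversal.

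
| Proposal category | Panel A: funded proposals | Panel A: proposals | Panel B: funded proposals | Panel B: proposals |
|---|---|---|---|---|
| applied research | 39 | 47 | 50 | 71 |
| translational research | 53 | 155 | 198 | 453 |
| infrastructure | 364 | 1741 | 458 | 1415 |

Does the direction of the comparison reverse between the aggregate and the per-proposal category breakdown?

Applied research: Panel A 39/47 = 83.0%, Panel B 50/71 = 70.4% → Panel A
Translational research: Panel A 53/155 = 34.2%, Panel B 198/453 = 43.7% → Panel B
Infrastructure: Panel A 364/1741 = 20.9%, Panel B 458/1415 = 32.4% → Panel B
Overall: Panel A 456/1943 = 23.5%, Panel B 706/1939 = 36.4% → Panel B
Neither sweeps: Panel A wins 1 of 3 groups, Panel B wins 2. Panel B wins overall but not every group — no Simpson reversal.

No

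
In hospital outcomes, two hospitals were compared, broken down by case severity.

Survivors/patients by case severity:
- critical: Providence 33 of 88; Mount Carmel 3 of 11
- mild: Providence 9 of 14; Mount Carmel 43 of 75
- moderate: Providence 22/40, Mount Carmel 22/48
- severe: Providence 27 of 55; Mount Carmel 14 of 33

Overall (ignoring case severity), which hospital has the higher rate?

Mount Carmel

Critical: Providence 33/88 = 37.5%, Mount Carmel 3/11 = 27.3% → Providence
Mild: Providence 9/14 = 64.3%, Mount Carmel 43/75 = 57.3% → Providence
Moderate: Providence 22/40 = 55.0%, Mount Carmel 22/48 = 45.8% → Providence
Severe: Providence 27/55 = 49.1%, Mount Carmel 14/33 = 42.4% → Providence
Overall: Providence 91/197 = 46.2%, Mount Carmel 82/167 = 49.1% → Mount Carmel
(Providence wins every case group but Mount Carmel wins overall — Providence's patients skew toward the low-rate critical group.)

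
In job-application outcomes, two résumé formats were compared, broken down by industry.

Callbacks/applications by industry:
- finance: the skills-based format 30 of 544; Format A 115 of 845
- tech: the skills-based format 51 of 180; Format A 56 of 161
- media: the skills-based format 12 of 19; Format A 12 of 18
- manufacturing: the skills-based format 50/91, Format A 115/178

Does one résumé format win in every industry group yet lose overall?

Finance: the skills-based format 30/544 = 5.5%, Format A 115/845 = 13.6% → Format A
Tech: the skills-based format 51/180 = 28.3%, Format A 56/161 = 34.8% → Format A
Media: the skills-based format 12/19 = 63.2%, Format A 12/18 = 66.7% → Format A
Manufacturing: the skills-based format 50/91 = 54.9%, Format A 115/178 = 64.6% → Format A
Overall: the skills-based format 143/834 = 17.1%, Format A 298/1202 = 24.8% → Format A
Format A wins overall and in every industry group — no reversal.

No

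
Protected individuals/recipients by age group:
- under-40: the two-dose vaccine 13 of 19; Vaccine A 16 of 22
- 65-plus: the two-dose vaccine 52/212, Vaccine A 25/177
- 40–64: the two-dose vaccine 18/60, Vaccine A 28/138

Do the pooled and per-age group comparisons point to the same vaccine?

No

Under-40: the two-dose vaccine 13/19 = 68.4%, Vaccine A 16/22 = 72.7% → Vaccine A
65-plus: the two-dose vaccine 52/212 = 24.5%, Vaccine A 25/177 = 14.1% → the two-dose vaccine
40–64: the two-dose vaccine 18/60 = 30.0%, Vaccine A 28/138 = 20.3% → the two-dose vaccine
Overall: the two-dose vaccine 83/291 = 28.5%, Vaccine A 69/337 = 20.5% → the two-dose vaccine
Neither sweeps: the two-dose vaccine wins 2 of 3 groups, Vaccine A wins 1. The two-dose vaccine wins overall but not every group — no Simpson reversal.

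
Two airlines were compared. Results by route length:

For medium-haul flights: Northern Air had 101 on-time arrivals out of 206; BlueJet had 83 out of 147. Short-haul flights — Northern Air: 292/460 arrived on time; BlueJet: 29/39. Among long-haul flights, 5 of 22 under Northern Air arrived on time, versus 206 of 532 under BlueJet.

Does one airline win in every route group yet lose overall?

Medium-haul: Northern Air 101/206 = 49.0%, BlueJet 83/147 = 56.5% → BlueJet
Short-haul: Northern Air 292/460 = 63.5%, BlueJet 29/39 = 74.4% → BlueJet
Long-haul: Northern Air 5/22 = 22.7%, BlueJet 206/532 = 38.7% → BlueJet
Overall: Northern Air 398/688 = 57.8%, BlueJet 318/718 = 44.3% → Northern Air
BlueJet wins each route group but Northern Air wins overall — the comparison reverses. BlueJet's flights skew toward long-haul, which has a lower base rate.

Yes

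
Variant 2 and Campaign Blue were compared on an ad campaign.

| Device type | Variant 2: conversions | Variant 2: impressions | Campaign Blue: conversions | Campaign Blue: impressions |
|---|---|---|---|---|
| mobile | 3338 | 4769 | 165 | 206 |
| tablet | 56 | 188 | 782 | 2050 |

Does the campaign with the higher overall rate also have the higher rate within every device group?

Mobile: Variant 2 3338/4769 = 70.0%, Campaign Blue 165/206 = 80.1% → Campaign Blue
Tablet: Variant 2 56/188 = 29.8%, Campaign Blue 782/2050 = 38.1% → Campaign Blue
Overall: Variant 2 3394/4957 = 68.5%, Campaign Blue 947/2256 = 42.0% → Variant 2
Campaign Blue wins each device group but Variant 2 wins overall — the comparison reverses. Campaign Blue's impressions skew toward tablet, which has a lower base rate.

No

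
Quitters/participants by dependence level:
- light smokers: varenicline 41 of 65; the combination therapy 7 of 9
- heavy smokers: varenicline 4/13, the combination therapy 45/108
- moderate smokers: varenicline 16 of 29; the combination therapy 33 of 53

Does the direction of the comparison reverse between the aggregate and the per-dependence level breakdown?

Light smokers: varenicline 41/65 = 63.1%, the combination therapy 7/9 = 77.8% → the combination therapy
Heavy smokers: varenicline 4/13 = 30.8%, the combination therapy 45/108 = 41.7% → the combination therapy
Moderate smokers: varenicline 16/29 = 55.2%, the combination therapy 33/53 = 62.3% → the combination therapy
Overall: varenicline 61/107 = 57.0%, the combination therapy 85/170 = 50.0% → varenicline
The combination therapy wins each dependence group but varenicline wins overall — the comparison reverses. The combination therapy's participants skew toward heavy smokers, which has a lower base rate.

Yes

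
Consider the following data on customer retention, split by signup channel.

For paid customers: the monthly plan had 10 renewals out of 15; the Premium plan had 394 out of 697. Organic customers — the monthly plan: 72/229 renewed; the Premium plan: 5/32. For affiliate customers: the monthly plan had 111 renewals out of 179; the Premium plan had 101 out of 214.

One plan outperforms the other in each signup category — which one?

the monthly plan

Paid: the monthly plan 10/15 = 66.7%, the Premium plan 394/697 = 56.5% → the monthly plan
Organic: the monthly plan 72/229 = 31.4%, the Premium plan 5/32 = 15.6% → the monthly plan
Affiliate: the monthly plan 111/179 = 62.0%, the Premium plan 101/214 = 47.2% → the monthly plan
The monthly plan has the higher rate in all 3 groups.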